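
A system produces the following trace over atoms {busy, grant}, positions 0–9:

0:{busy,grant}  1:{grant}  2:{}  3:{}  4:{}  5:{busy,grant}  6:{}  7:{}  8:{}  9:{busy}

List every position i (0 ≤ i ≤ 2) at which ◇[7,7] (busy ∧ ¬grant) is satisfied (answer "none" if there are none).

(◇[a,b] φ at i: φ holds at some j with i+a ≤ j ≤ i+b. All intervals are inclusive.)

2

Evaluate at each i in [0,2]:
  i=0: ✗ (none in [7,7])
  i=1: ✗ (none in [8,8])
  i=2: ✓ (witness j=9)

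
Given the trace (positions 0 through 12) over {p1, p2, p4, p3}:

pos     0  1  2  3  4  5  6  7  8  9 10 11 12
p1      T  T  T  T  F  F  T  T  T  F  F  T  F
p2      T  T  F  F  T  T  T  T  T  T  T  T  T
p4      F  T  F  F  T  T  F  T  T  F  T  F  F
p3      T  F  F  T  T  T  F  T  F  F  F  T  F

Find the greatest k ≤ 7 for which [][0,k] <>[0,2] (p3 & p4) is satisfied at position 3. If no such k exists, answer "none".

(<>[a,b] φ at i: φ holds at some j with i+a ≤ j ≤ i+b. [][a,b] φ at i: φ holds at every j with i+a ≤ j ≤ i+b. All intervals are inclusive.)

4

<>[0,2] (p3 & p4) must hold from j=3 onward; find where it first fails.
  j=3: holds
  j=4: holds
  j=5: holds
  j=6: holds
  j=7: holds
  j=8: fails
Holds on [3,7], so largest k = 4.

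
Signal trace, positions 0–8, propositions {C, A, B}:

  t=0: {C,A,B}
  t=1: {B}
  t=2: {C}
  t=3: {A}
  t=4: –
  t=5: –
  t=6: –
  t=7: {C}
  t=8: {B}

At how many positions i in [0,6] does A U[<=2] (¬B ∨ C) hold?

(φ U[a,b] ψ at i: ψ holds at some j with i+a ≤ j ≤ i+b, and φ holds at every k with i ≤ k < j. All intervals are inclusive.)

6

Evaluate at each i in [0,6]:
  i=0: ✓ (rhs at j=0)
  i=1: ✗ (lhs fails at k=1 before rhs at j=2)
  i=2: ✓ (rhs at j=2)
  i=3: ✓ (rhs at j=3)
  i=4: ✓ (rhs at j=4)
  i=5: ✓ (rhs at j=5)
  i=6: ✓ (rhs at j=6)
Positions where it holds: {0, 2, 3, 4, 5, 6} → 6.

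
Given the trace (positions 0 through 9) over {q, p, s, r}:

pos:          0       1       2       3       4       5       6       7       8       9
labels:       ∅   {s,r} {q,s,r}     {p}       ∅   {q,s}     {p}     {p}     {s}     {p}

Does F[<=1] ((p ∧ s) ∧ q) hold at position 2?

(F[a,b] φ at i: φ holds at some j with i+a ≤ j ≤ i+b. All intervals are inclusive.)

No

Check ((p ∧ s) ∧ q) at each j in [2,3]:
  j=2: false
  j=3: false
No position in the window satisfies it → formula fails.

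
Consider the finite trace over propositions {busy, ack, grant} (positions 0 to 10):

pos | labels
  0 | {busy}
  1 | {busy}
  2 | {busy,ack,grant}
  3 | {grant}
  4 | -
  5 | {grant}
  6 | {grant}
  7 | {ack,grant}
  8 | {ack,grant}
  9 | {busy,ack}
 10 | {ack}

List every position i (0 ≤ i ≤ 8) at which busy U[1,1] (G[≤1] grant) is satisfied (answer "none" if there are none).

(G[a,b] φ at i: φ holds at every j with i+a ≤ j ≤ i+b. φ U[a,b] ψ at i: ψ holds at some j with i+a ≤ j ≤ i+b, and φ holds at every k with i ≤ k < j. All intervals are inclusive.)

Evaluate at each i in [0,8]:
  i=0: ✗ (no rhs in [1,1])
  i=1: ✓ (rhs at j=2; lhs holds on [1,1])
  i=2: ✗ (no rhs in [3,3])
  i=3: ✗ (no rhs in [4,4])
  i=4: ✗ (lhs fails at k=4 before rhs at j=5)
  i=5: ✗ (lhs fails at k=5 before rhs at j=6)
  i=6: ✗ (lhs fails at k=6 before rhs at j=7)
  i=7: ✗ (no rhs in [8,8])
  i=8: ✗ (no rhs in [9,9])

1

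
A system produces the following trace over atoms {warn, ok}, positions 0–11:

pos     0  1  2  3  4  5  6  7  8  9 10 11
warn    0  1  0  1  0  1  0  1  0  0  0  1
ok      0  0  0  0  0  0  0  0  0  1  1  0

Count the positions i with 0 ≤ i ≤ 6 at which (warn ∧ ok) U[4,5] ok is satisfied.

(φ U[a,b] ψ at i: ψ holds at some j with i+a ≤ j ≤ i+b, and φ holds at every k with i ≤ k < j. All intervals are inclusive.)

0

Evaluate at each i in [0,6]:
  i=0: ✗ (no rhs in [4,5])
  i=1: ✗ (no rhs in [5,6])
  i=2: ✗ (no rhs in [6,7])
  i=3: ✗ (no rhs in [7,8])
  i=4: ✗ (lhs fails at k=4 before rhs at j=9)
  i=5: ✗ (lhs fails at k=5 before rhs at j=9)
  i=6: ✗ (lhs fails at k=6 before rhs at j=10)
Positions where it holds: {} → 0.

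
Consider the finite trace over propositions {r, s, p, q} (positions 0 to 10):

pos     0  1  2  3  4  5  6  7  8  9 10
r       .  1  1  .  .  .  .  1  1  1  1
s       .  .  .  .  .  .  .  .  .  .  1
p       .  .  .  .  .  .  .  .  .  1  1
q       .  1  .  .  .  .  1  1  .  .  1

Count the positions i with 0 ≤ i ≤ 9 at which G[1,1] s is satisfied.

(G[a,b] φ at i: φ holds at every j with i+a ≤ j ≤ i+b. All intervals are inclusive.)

1

Evaluate at each i in [0,9]:
  i=0: ✗ (fails at j=1)
  i=1: ✗ (fails at j=2)
  i=2: ✗ (fails at j=3)
  i=3: ✗ (fails at j=4)
  i=4: ✗ (fails at j=5)
  i=5: ✗ (fails at j=6)
  i=6: ✗ (fails at j=7)
  i=7: ✗ (fails at j=8)
  i=8: ✗ (fails at j=9)
  i=9: ✓ (all of [10,10])
Positions where it holds: {9} → 1.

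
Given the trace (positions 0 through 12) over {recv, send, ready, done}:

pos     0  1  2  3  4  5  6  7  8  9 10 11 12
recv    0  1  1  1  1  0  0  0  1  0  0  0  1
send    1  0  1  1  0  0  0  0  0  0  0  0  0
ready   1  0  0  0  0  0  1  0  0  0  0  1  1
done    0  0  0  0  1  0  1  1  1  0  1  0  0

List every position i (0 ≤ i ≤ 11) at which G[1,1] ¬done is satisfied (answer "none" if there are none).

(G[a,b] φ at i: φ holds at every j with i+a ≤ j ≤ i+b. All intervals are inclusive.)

0, 1, 2, 4, 8, 10, 11

Evaluate at each i in [0,11]:
  i=0: ✓ (all of [1,1])
  i=1: ✓ (all of [2,2])
  i=2: ✓ (all of [3,3])
  i=3: ✗ (fails at j=4)
  i=4: ✓ (all of [5,5])
  i=5: ✗ (fails at j=6)
  i=6: ✗ (fails at j=7)
  i=7: ✗ (fails at j=8)
  i=8: ✓ (all of [9,9])
  i=9: ✗ (fails at j=10)
  i=10: ✓ (all of [11,11])
  i=11: ✓ (all of [12,12])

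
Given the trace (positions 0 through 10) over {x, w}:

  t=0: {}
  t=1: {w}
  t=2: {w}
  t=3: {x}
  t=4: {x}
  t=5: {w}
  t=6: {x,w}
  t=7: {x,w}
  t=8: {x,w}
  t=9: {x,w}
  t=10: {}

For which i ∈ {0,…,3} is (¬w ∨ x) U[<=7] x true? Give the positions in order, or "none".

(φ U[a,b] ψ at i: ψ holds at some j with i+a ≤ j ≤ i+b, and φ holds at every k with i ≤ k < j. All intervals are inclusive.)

3

Evaluate at each i in [0,3]:
  i=0: ✗ (lhs fails at k=1 before rhs at j=3)
  i=1: ✗ (lhs fails at k=1 before rhs at j=3)
  i=2: ✗ (lhs fails at k=2 before rhs at j=3)
  i=3: ✓ (rhs at j=3)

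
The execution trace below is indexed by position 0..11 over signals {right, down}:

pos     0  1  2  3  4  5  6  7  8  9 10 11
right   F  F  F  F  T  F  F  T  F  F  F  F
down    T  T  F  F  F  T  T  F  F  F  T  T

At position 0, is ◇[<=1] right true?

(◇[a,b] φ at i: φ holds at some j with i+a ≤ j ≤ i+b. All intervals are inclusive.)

False

Check right at each j in [0,1]:
  j=0: false
  j=1: false
No position in the window satisfies it → formula fails.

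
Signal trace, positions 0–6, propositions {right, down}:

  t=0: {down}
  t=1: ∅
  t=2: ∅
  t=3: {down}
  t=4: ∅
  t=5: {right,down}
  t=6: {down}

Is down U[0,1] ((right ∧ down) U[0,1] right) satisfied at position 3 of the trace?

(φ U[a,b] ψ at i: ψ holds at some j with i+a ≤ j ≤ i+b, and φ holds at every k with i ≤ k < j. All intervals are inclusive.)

No

Need some j in [3,4] with ((right ∧ down) U[0,1] right), and down at every k in [3,j-1].
  j=3: ((right ∧ down) U[0,1] right) — fails.
  j=4: ((right ∧ down) U[0,1] right) — fails.
No j in the window works → until fails.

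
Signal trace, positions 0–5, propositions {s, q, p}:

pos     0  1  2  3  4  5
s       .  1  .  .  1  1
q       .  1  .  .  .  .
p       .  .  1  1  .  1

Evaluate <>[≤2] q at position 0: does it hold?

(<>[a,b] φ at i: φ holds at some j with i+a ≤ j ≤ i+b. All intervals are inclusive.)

Yes

Check q at each j in [0,2]:
  j=0: false
  j=1: true
  j=2: false
Found at j=1 → formula holds.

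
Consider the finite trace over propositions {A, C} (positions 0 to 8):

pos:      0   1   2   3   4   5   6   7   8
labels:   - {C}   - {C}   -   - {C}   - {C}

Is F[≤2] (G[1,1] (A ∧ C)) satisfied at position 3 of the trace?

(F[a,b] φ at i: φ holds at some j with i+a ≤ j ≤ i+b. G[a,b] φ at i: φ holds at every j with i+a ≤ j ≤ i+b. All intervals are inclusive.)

No

Check G[1,1] (A ∧ C) at each j in [3,5]:
  j=3: fails at 4
  j=4: fails at 5
  j=5: fails at 6
No position in the window satisfies it → formula fails.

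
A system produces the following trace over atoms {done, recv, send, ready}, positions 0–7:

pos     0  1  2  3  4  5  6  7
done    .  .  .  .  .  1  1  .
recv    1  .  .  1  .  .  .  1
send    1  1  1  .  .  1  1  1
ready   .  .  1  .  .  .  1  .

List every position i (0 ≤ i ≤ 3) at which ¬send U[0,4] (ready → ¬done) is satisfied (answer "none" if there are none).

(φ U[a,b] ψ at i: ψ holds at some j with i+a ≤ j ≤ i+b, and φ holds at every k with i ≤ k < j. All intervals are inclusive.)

0, 1, 2, 3

Evaluate at each i in [0,3]:
  i=0: ✓ (rhs at j=0)
  i=1: ✓ (rhs at j=1)
  i=2: ✓ (rhs at j=2)
  i=3: ✓ (rhs at j=3)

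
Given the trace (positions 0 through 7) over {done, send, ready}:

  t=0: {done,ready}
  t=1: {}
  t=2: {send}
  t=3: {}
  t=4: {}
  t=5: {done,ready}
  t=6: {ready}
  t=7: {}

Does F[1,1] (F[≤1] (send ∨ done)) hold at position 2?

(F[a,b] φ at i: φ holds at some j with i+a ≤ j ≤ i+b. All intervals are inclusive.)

No

Check F[≤1] (send ∨ done) at each j in [3,3]:
  j=3: fails (none in [3,4])
No position in the window satisfies it → formula fails.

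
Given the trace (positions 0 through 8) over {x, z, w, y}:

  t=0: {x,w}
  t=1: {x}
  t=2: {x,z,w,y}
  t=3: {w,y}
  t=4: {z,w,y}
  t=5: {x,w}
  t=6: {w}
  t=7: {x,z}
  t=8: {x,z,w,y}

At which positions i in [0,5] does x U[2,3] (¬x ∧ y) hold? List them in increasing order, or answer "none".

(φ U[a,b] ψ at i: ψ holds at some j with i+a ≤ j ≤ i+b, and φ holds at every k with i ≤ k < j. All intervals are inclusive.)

0, 1

Evaluate at each i in [0,5]:
  i=0: ✓ (rhs at j=3; lhs holds on [0,2])
  i=1: ✓ (rhs at j=3; lhs holds on [1,2])
  i=2: ✗ (lhs fails at k=3 before rhs at j=4)
  i=3: ✗ (no rhs in [5,6])
  i=4: ✗ (no rhs in [6,7])
  i=5: ✗ (no rhs in [7,8])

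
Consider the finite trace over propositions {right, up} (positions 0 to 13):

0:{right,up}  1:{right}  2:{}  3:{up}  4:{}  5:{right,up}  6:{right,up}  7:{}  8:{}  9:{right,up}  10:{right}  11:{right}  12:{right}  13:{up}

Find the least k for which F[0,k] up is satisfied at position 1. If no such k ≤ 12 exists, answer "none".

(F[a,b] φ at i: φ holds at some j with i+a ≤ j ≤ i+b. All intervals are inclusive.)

2

Scan j = 1,2,… for up:
  j=1: fails
  j=2: fails
  j=3: holds
First hit at j=3, so smallest k = 3-1 = 2.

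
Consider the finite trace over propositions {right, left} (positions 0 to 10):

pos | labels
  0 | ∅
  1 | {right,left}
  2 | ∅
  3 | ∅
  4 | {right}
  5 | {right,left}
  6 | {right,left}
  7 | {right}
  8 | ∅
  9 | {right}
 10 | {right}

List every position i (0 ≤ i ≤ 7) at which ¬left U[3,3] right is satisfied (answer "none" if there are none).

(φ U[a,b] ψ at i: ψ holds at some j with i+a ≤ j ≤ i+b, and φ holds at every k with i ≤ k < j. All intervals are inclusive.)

Evaluate at each i in [0,7]:
  i=0: ✗ (no rhs in [3,3])
  i=1: ✗ (lhs fails at k=1 before rhs at j=4)
  i=2: ✓ (rhs at j=5; lhs holds on [2,4])
  i=3: ✗ (lhs fails at k=5 before rhs at j=6)
  i=4: ✗ (lhs fails at k=5 before rhs at j=7)
  i=5: ✗ (no rhs in [8,8])
  i=6: ✗ (lhs fails at k=6 before rhs at j=9)
  i=7: ✓ (rhs at j=10; lhs holds on [7,9])

2, 7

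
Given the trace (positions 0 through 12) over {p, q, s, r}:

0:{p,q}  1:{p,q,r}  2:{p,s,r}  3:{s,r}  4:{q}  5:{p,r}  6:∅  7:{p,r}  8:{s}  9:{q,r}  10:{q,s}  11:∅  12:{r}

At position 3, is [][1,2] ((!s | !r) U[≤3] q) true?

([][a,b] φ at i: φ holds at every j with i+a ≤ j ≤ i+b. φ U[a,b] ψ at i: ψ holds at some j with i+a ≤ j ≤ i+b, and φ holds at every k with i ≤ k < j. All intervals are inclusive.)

False

Check ((!s | !r) U[≤3] q) at every j in [4,5]:
  j=4: holds
  j=5: fails
Fails at j=5 → formula fails.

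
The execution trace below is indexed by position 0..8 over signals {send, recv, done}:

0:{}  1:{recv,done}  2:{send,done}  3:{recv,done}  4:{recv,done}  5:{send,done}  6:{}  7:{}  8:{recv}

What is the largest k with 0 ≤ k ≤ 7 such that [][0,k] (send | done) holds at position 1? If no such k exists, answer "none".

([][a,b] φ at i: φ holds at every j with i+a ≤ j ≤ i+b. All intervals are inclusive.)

4

(send | done) must hold from j=1 onward; find where it first fails.
  j=1: holds
  j=2: holds
  j=3: holds
  j=4: holds
  j=5: holds
  j=6: fails
Holds on [1,5], so largest k = 4.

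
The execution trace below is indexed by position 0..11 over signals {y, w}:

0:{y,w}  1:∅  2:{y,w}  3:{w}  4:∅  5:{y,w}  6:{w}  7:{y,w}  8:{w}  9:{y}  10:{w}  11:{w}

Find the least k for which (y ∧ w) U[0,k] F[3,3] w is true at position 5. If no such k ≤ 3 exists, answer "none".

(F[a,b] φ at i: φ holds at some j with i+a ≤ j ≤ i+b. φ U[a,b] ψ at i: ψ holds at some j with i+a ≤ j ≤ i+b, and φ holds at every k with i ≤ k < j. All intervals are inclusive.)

0

Need earliest j ≥ 5 with F[3,3] w, and (y ∧ w) at every k in [5,j-1].
  j=5: rhs holds (empty prefix). k = 0.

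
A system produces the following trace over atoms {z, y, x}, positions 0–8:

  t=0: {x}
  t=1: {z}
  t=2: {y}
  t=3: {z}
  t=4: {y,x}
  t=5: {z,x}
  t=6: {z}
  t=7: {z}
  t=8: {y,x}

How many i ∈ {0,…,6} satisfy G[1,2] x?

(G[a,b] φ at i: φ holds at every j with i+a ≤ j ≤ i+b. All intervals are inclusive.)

1

Evaluate at each i in [0,6]:
  i=0: ✗ (fails at j=1)
  i=1: ✗ (fails at j=2)
  i=2: ✗ (fails at j=3)
  i=3: ✓ (all of [4,5])
  i=4: ✗ (fails at j=6)
  i=5: ✗ (fails at j=6)
  i=6: ✗ (fails at j=7)
Positions where it holds: {3} → 1.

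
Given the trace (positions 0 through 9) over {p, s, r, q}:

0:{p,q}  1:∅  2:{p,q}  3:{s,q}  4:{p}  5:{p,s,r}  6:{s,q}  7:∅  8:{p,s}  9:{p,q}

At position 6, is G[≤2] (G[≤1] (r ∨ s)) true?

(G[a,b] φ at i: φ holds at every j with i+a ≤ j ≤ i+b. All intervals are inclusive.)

No

Check G[≤1] (r ∨ s) at every j in [6,8]:
  j=6: fails at 7
  j=7: fails at 7
  j=8: fails at 9
Fails at j=6 → formula fails.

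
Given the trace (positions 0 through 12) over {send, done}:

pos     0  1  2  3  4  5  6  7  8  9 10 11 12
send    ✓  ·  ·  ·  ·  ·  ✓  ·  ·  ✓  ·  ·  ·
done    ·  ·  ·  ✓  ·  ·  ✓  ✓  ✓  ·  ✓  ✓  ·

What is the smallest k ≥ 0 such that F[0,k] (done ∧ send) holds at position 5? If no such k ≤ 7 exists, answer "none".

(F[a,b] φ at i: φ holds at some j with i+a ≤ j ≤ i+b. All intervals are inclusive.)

Scan j = 5,6,… for (done ∧ send):
  j=5: fails
  j=6: holds
First hit at j=6, so smallest k = 6-5 = 1.

1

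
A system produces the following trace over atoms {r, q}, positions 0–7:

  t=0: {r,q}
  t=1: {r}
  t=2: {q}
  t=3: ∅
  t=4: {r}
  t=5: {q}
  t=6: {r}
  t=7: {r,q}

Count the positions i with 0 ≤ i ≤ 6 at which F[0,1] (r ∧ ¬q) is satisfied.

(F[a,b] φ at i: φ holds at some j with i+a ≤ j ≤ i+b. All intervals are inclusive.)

6

Evaluate at each i in [0,6]:
  i=0: ✓ (witness j=1)
  i=1: ✓ (witness j=1)
  i=2: ✗ (none in [2,3])
  i=3: ✓ (witness j=4)
  i=4: ✓ (witness j=4)
  i=5: ✓ (witness j=6)
  i=6: ✓ (witness j=6)
Positions where it holds: {0, 1, 3, 4, 5, 6} → 6.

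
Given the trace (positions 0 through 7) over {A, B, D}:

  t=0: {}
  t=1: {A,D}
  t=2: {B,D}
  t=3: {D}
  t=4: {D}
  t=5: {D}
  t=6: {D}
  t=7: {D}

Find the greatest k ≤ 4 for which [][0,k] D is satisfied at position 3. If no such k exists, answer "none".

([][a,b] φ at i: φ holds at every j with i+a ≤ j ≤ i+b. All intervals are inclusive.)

D must hold from j=3 onward; find where it first fails.
  j=3: holds
  j=4: holds
  j=5: holds
  j=6: holds
  j=7: holds
Holds through j=7; largest k = 4.

4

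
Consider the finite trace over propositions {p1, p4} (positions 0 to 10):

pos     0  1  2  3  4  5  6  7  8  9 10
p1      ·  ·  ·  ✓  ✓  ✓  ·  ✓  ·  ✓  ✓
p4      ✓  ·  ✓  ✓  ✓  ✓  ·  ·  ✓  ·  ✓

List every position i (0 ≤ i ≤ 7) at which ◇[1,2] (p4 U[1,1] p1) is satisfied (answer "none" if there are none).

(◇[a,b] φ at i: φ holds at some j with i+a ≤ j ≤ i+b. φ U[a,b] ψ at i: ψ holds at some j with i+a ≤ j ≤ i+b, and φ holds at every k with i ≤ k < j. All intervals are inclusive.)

Evaluate at each i in [0,7]:
  i=0: ✓ (witness j=2)
  i=1: ✓ (witness j=2)
  i=2: ✓ (witness j=3)
  i=3: ✓ (witness j=4)
  i=4: ✗ (none in [5,6])
  i=5: ✗ (none in [6,7])
  i=6: ✓ (witness j=8)
  i=7: ✓ (witness j=8)

0, 1, 2, 3, 6, 7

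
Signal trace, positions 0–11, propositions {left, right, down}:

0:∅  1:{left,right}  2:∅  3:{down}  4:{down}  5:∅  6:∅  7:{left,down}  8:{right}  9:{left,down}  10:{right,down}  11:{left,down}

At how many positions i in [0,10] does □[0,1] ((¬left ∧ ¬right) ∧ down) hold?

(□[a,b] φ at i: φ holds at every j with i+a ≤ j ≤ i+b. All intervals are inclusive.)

1

Evaluate at each i in [0,10]:
  i=0: ✗ (fails at j=0)
  i=1: ✗ (fails at j=1)
  i=2: ✗ (fails at j=2)
  i=3: ✓ (all of [3,4])
  i=4: ✗ (fails at j=5)
  i=5: ✗ (fails at j=5)
  i=6: ✗ (fails at j=6)
  i=7: ✗ (fails at j=7)
  i=8: ✗ (fails at j=8)
  i=9: ✗ (fails at j=9)
  i=10: ✗ (fails at j=10)
Positions where it holds: {3} → 1.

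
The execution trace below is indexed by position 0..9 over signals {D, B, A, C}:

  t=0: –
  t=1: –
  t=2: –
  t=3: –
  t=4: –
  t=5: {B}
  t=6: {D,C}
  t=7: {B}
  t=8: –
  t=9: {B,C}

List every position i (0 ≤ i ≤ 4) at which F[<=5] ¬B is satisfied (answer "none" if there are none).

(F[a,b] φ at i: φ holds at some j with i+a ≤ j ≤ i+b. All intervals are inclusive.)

Evaluate at each i in [0,4]:
  i=0: ✓ (witness j=0)
  i=1: ✓ (witness j=1)
  i=2: ✓ (witness j=2)
  i=3: ✓ (witness j=3)
  i=4: ✓ (witness j=4)

0, 1, 2, 3, 4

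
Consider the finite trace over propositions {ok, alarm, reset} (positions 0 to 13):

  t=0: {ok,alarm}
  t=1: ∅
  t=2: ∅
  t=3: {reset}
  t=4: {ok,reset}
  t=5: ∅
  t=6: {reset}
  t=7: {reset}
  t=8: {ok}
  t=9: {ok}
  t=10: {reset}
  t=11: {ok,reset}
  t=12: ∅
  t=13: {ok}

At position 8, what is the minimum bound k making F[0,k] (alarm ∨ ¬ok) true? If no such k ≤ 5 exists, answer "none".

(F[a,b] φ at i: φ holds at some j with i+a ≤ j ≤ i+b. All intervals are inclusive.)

Scan j = 8,9,… for (alarm ∨ ¬ok):
  j=8: fails
  j=9: fails
  j=10: holds
First hit at j=10, so smallest k = 10-8 = 2.

2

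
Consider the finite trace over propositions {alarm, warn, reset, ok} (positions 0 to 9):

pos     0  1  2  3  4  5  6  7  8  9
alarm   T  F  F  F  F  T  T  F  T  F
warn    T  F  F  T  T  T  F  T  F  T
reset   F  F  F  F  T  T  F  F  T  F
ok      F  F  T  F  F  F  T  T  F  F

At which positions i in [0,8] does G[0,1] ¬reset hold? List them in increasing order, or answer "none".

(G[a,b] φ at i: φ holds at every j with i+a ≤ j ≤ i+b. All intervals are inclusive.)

Evaluate at each i in [0,8]:
  i=0: ✓ (all of [0,1])
  i=1: ✓ (all of [1,2])
  i=2: ✓ (all of [2,3])
  i=3: ✗ (fails at j=4)
  i=4: ✗ (fails at j=4)
  i=5: ✗ (fails at j=5)
  i=6: ✓ (all of [6,7])
  i=7: ✗ (fails at j=8)
  i=8: ✗ (fails at j=8)

0, 1, 2, 6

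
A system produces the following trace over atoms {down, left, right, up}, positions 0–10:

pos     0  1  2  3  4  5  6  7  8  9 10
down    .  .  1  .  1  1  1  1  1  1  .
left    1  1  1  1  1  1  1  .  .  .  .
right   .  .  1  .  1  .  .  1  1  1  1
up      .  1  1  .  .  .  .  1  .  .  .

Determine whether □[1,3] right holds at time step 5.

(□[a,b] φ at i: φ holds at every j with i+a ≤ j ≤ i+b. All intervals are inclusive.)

No

Check right at every j in [6,8]:
  j=6: false
  j=7: true
  j=8: true
Fails at j=6 → formula fails.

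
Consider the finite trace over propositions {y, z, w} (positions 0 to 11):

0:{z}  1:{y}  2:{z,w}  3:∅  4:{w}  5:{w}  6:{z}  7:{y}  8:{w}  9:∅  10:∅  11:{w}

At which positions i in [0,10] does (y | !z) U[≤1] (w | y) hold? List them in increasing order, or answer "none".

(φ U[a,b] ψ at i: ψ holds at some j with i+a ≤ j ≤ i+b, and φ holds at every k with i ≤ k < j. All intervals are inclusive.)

Evaluate at each i in [0,10]:
  i=0: ✗ (lhs fails at k=0 before rhs at j=1)
  i=1: ✓ (rhs at j=1)
  i=2: ✓ (rhs at j=2)
  i=3: ✓ (rhs at j=4; lhs holds on [3,3])
  i=4: ✓ (rhs at j=4)
  i=5: ✓ (rhs at j=5)
  i=6: ✗ (lhs fails at k=6 before rhs at j=7)
  i=7: ✓ (rhs at j=7)
  i=8: ✓ (rhs at j=8)
  i=9: ✗ (no rhs in [9,10])
  i=10: ✓ (rhs at j=11; lhs holds on [10,10])

1, 2, 3, 4, 5, 7, 8, 10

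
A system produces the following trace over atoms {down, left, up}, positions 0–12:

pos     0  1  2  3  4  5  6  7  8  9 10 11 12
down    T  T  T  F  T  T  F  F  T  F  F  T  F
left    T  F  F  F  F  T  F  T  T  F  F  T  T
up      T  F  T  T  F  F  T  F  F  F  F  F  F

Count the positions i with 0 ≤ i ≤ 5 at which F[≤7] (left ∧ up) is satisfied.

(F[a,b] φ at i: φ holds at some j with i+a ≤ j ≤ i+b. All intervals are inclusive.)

Evaluate at each i in [0,5]:
  i=0: ✓ (witness j=0)
  i=1: ✗ (none in [1,8])
  i=2: ✗ (none in [2,9])
  i=3: ✗ (none in [3,10])
  i=4: ✗ (none in [4,11])
  i=5: ✗ (none in [5,12])
Positions where it holds: {0} → 1.

1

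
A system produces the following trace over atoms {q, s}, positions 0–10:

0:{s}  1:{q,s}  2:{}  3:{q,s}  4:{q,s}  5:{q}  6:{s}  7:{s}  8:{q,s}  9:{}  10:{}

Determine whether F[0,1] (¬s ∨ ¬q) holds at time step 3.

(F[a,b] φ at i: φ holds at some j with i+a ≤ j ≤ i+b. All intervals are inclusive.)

No

Check (¬s ∨ ¬q) at each j in [3,4]:
  j=3: false
  j=4: false
No position in the window satisfies it → formula fails.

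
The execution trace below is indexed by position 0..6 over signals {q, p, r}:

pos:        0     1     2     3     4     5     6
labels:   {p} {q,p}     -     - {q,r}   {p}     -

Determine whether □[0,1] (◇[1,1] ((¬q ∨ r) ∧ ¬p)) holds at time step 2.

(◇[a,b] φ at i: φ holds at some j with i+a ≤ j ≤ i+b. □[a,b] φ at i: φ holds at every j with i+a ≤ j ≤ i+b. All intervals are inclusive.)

Check ◇[1,1] ((¬q ∨ r) ∧ ¬p) at every j in [2,3]:
  j=2: holds (witness at 3)
  j=3: holds (witness at 4)
All positions satisfy it → formula holds.

Yes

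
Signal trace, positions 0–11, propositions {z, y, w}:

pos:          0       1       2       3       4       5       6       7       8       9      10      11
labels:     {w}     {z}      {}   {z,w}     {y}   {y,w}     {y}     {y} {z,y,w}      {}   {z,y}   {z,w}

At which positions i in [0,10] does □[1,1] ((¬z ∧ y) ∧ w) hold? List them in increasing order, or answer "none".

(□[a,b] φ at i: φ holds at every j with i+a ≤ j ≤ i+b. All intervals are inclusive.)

Evaluate at each i in [0,10]:
  i=0: ✗ (fails at j=1)
  i=1: ✗ (fails at j=2)
  i=2: ✗ (fails at j=3)
  i=3: ✗ (fails at j=4)
  i=4: ✓ (all of [5,5])
  i=5: ✗ (fails at j=6)
  i=6: ✗ (fails at j=7)
  i=7: ✗ (fails at j=8)
  i=8: ✗ (fails at j=9)
  i=9: ✗ (fails at j=10)
  i=10: ✗ (fails at j=11)

4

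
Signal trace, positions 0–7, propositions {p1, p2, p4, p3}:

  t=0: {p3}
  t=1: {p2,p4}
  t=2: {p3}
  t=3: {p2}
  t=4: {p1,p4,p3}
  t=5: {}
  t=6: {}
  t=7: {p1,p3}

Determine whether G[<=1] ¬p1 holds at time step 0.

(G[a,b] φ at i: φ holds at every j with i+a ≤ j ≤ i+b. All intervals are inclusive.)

Yes

Check ¬p1 at every j in [0,1]:
  j=0: true
  j=1: true
All positions satisfy it → formula holds.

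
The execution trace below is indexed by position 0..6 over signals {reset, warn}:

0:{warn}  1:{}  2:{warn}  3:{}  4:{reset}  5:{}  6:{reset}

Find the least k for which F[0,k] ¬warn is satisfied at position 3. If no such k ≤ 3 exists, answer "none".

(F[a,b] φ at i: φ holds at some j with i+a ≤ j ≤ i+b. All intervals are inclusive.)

Scan j = 3,4,… for ¬warn:
  j=3: holds
First hit at j=3, so smallest k = 3-3 = 0.

0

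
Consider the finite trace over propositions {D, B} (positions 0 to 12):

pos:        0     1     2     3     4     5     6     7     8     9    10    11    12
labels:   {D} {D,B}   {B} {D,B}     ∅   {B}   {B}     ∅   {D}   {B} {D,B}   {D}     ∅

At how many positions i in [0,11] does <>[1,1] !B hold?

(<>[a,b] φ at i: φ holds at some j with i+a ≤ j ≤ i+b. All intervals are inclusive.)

5

Evaluate at each i in [0,11]:
  i=0: ✗ (none in [1,1])
  i=1: ✗ (none in [2,2])
  i=2: ✗ (none in [3,3])
  i=3: ✓ (witness j=4)
  i=4: ✗ (none in [5,5])
  i=5: ✗ (none in [6,6])
  i=6: ✓ (witness j=7)
  i=7: ✓ (witness j=8)
  i=8: ✗ (none in [9,9])
  i=9: ✗ (none in [10,10])
  i=10: ✓ (witness j=11)
  i=11: ✓ (witness j=12)
Positions where it holds: {3, 6, 7, 10, 11} → 5.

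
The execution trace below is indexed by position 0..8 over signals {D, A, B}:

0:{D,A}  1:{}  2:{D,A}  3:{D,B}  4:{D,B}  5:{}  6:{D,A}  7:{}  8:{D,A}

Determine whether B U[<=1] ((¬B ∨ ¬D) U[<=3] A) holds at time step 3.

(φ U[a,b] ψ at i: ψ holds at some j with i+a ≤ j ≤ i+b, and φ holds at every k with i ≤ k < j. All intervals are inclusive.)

False

Need some j in [3,4] with ((¬B ∨ ¬D) U[<=3] A), and B at every k in [3,j-1].
  j=3: ((¬B ∨ ¬D) U[<=3] A) — fails.
  j=4: ((¬B ∨ ¬D) U[<=3] A) — fails.
No j in the window works → until fails.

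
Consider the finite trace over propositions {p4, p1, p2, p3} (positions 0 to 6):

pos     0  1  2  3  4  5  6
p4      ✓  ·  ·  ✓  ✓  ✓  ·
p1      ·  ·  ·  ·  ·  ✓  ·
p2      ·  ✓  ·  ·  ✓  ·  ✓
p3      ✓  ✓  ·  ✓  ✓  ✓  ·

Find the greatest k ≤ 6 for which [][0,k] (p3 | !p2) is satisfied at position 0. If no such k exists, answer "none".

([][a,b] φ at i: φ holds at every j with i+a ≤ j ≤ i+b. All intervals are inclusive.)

5

(p3 | !p2) must hold from j=0 onward; find where it first fails.
  j=0: holds
  j=1: holds
  j=2: holds
  j=3: holds
  j=4: holds
  j=5: holds
  j=6: fails
Holds on [0,5], so largest k = 5.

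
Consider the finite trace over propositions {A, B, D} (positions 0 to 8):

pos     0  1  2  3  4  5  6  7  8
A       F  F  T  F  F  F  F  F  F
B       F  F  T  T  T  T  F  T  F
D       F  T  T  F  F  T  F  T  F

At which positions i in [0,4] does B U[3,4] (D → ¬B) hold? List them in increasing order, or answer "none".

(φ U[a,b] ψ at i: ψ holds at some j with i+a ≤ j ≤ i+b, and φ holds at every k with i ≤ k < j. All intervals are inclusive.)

Evaluate at each i in [0,4]:
  i=0: ✗ (lhs fails at k=0 before rhs at j=3)
  i=1: ✗ (lhs fails at k=1 before rhs at j=4)
  i=2: ✓ (rhs at j=6; lhs holds on [2,5])
  i=3: ✓ (rhs at j=6; lhs holds on [3,5])
  i=4: ✗ (lhs fails at k=6 before rhs at j=8)

2, 3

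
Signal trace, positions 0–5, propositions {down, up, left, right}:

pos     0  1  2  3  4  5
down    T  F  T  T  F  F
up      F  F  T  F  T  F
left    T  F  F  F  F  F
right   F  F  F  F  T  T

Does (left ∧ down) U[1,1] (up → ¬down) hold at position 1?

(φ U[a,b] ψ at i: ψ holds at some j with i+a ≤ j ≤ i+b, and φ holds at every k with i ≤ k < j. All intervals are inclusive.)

Need some j in [2,2] with (up → ¬down), and (left ∧ down) at every k in [1,j-1].
  j=2: (up → ¬down) false.
No j in the window works → until fails.

No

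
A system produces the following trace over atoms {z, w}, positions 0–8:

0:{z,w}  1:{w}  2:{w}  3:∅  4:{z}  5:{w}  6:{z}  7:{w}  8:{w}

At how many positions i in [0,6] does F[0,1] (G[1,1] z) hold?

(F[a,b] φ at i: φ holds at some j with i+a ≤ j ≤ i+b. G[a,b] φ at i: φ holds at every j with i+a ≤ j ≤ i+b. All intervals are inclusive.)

4

Evaluate at each i in [0,6]:
  i=0: ✗ (none in [0,1])
  i=1: ✗ (none in [1,2])
  i=2: ✓ (witness j=3)
  i=3: ✓ (witness j=3)
  i=4: ✓ (witness j=5)
  i=5: ✓ (witness j=5)
  i=6: ✗ (none in [6,7])
Positions where it holds: {2, 3, 4, 5} → 4.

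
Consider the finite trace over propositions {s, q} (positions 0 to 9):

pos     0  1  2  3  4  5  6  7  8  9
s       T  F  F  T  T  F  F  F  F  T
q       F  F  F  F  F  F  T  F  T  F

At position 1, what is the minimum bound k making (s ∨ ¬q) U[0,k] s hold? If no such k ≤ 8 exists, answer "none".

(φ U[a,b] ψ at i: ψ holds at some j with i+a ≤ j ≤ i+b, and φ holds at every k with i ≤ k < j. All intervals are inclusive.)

2

Need earliest j ≥ 1 with s, and (s ∨ ¬q) at every k in [1,j-1].
  j=1: rhs fails.
  j=2: rhs fails.
  j=3: rhs holds; lhs holds on [1,2]. k = 2.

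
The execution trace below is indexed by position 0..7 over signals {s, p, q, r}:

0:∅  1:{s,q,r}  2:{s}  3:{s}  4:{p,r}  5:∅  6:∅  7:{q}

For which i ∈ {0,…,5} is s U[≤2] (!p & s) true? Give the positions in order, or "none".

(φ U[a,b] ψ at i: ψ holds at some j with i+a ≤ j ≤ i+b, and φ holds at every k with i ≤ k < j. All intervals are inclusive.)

1, 2, 3

Evaluate at each i in [0,5]:
  i=0: ✗ (lhs fails at k=0 before rhs at j=1)
  i=1: ✓ (rhs at j=1)
  i=2: ✓ (rhs at j=2)
  i=3: ✓ (rhs at j=3)
  i=4: ✗ (no rhs in [4,6])
  i=5: ✗ (no rhs in [5,7])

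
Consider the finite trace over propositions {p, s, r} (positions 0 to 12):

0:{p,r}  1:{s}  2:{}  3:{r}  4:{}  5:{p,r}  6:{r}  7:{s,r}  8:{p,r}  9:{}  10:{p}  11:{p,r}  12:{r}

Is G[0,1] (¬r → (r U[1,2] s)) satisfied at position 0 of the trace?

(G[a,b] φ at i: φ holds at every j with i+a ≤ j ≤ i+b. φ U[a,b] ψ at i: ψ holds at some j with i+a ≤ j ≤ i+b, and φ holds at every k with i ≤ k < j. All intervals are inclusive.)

Does not hold

Check (¬r → (r U[1,2] s)) at every j in [0,1]:
  j=0: antecedent false → ✓
  j=1: antecedent true; consequent fails → ✗
Fails at j=1 → formula fails.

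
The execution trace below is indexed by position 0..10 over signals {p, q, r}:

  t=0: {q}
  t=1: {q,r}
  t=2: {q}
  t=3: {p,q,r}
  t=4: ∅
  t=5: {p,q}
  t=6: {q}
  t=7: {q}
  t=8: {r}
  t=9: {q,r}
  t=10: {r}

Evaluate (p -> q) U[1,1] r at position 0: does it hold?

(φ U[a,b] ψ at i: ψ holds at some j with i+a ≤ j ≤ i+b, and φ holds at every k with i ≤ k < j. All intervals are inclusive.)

Need some j in [1,1] with r, and (p -> q) at every k in [0,j-1].
  j=1: r holds; (p -> q) holds at every k in [0,0] → satisfied.

Holds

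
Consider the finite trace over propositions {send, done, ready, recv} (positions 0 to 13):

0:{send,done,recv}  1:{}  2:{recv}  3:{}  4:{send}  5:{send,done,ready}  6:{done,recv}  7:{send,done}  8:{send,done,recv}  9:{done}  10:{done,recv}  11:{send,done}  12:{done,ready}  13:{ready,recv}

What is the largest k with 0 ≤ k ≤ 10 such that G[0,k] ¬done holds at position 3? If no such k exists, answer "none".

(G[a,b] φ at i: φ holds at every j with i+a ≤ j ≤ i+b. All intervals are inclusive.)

1

¬done must hold from j=3 onward; find where it first fails.
  j=3: holds
  j=4: holds
  j=5: fails
Holds on [3,4], so largest k = 1.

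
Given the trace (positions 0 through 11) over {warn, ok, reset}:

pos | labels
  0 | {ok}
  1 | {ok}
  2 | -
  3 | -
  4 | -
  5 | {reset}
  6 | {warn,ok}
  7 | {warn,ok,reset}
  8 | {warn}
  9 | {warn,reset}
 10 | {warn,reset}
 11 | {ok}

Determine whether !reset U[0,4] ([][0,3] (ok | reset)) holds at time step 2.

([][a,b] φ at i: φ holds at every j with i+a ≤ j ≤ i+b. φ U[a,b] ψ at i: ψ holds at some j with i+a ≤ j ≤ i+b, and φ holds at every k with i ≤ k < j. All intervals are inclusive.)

No

Need some j in [2,6] with [][0,3] (ok | reset), and !reset at every k in [2,j-1].
  j=2: [][0,3] (ok | reset) — fails at 2.
  j=3: [][0,3] (ok | reset) — fails at 3.
  j=4: [][0,3] (ok | reset) — fails at 4.
  j=5: [][0,3] (ok | reset) — fails at 8.
  j=6: [][0,3] (ok | reset) — fails at 8.
No j in the window works → until fails.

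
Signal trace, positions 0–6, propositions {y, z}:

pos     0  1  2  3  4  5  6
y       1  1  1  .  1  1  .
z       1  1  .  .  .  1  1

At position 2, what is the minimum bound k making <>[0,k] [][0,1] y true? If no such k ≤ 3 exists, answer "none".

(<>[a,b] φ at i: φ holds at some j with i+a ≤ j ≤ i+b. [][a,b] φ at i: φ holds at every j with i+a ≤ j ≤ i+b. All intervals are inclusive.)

2

Scan j = 2,3,… for [][0,1] y:
  j=2: fails
  j=3: fails
  j=4: holds
First hit at j=4, so smallest k = 4-2 = 2.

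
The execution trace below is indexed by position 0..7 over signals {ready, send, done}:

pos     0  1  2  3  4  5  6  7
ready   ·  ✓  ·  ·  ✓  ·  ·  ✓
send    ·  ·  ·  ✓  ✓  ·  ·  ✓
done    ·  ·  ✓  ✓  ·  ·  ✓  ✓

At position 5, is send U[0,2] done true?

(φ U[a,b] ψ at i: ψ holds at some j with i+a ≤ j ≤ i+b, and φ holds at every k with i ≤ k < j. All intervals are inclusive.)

Does not hold

Need some j in [5,7] with done, and send at every k in [5,j-1].
  j=5: done false.
  j=6: done holds, but send fails at k=5 → not this j.
  j=7: done holds, but send fails at k=5 → not this j.
No j in the window works → until fails.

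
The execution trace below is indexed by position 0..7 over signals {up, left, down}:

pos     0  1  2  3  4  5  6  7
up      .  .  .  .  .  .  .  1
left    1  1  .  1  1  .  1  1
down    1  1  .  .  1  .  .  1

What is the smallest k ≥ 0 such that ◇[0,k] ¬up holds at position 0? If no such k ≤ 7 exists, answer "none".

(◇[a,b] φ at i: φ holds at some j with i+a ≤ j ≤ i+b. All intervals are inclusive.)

Scan j = 0,1,… for ¬up:
  j=0: holds
First hit at j=0, so smallest k = 0-0 = 0.

0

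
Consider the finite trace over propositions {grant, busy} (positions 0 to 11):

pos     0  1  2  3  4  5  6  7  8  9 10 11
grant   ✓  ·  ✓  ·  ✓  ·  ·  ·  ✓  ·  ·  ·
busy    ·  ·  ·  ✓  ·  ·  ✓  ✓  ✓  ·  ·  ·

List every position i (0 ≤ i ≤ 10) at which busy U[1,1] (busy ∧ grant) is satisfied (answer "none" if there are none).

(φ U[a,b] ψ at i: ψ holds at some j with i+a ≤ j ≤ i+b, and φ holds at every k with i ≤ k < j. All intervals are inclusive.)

Evaluate at each i in [0,10]:
  i=0: ✗ (no rhs in [1,1])
  i=1: ✗ (no rhs in [2,2])
  i=2: ✗ (no rhs in [3,3])
  i=3: ✗ (no rhs in [4,4])
  i=4: ✗ (no rhs in [5,5])
  i=5: ✗ (no rhs in [6,6])
  i=6: ✗ (no rhs in [7,7])
  i=7: ✓ (rhs at j=8; lhs holds on [7,7])
  i=8: ✗ (no rhs in [9,9])
  i=9: ✗ (no rhs in [10,10])
  i=10: ✗ (no rhs in [11,11])

7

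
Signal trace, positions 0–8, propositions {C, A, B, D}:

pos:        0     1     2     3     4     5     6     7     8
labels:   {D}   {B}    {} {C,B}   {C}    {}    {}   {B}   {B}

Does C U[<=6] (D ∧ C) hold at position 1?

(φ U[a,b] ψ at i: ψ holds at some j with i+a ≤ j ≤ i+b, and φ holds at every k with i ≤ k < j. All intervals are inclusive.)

Need some j in [1,7] with (D ∧ C), and C at every k in [1,j-1].
  j=1: (D ∧ C) false.
  j=2: (D ∧ C) false.
  j=3: (D ∧ C) false.
  j=4: (D ∧ C) false.
  j=5: (D ∧ C) false.
  j=6: (D ∧ C) false.
  j=7: (D ∧ C) false.
No j in the window works → until fails.

No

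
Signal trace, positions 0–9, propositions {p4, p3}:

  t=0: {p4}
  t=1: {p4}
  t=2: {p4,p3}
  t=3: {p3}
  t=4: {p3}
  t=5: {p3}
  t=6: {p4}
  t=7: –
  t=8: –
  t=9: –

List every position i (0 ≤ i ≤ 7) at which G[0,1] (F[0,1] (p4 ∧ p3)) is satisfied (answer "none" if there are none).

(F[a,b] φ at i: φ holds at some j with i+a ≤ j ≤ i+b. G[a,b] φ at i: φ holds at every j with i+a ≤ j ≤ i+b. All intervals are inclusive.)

Evaluate at each i in [0,7]:
  i=0: ✗ (fails at j=0)
  i=1: ✓ (all of [1,2])
  i=2: ✗ (fails at j=3)
  i=3: ✗ (fails at j=3)
  i=4: ✗ (fails at j=4)
  i=5: ✗ (fails at j=5)
  i=6: ✗ (fails at j=6)
  i=7: ✗ (fails at j=7)

1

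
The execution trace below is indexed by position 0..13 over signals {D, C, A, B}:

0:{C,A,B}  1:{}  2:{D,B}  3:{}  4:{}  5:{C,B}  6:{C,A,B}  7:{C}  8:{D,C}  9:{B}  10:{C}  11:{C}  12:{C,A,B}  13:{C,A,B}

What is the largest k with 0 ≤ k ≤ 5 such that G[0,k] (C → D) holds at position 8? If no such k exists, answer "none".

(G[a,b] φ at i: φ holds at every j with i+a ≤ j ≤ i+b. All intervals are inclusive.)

(C → D) must hold from j=8 onward; find where it first fails.
  j=8: holds
  j=9: holds
  j=10: fails
Holds on [8,9], so largest k = 1.

1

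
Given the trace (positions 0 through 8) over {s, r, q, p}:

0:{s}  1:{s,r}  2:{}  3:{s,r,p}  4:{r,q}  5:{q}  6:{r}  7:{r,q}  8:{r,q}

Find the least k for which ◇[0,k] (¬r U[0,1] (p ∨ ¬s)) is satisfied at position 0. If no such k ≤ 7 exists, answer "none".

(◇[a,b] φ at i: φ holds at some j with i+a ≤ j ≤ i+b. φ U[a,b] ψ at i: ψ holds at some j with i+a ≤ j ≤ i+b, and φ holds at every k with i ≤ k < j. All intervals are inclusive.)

Scan j = 0,1,… for (¬r U[0,1] (p ∨ ¬s)):
  j=0: fails
  j=1: fails
  j=2: holds
First hit at j=2, so smallest k = 2-0 = 2.

2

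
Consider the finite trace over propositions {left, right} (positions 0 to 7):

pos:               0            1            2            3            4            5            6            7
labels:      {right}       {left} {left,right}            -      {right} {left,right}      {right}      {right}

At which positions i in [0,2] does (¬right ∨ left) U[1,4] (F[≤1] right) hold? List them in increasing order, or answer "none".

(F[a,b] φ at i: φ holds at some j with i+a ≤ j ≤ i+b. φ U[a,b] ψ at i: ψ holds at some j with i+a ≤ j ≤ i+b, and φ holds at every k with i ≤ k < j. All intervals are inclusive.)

1, 2

Evaluate at each i in [0,2]:
  i=0: ✗ (lhs fails at k=0 before rhs at j=1)
  i=1: ✓ (rhs at j=2; lhs holds on [1,1])
  i=2: ✓ (rhs at j=3; lhs holds on [2,2])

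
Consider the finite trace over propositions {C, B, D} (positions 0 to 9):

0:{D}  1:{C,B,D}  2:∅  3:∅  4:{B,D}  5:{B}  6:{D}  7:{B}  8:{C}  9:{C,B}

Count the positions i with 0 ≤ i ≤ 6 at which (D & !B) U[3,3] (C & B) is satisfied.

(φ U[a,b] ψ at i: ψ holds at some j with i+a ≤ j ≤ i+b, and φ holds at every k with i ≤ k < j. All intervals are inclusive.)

Evaluate at each i in [0,6]:
  i=0: ✗ (no rhs in [3,3])
  i=1: ✗ (no rhs in [4,4])
  i=2: ✗ (no rhs in [5,5])
  i=3: ✗ (no rhs in [6,6])
  i=4: ✗ (no rhs in [7,7])
  i=5: ✗ (no rhs in [8,8])
  i=6: ✗ (lhs fails at k=7 before rhs at j=9)
Positions where it holds: {} → 0.

0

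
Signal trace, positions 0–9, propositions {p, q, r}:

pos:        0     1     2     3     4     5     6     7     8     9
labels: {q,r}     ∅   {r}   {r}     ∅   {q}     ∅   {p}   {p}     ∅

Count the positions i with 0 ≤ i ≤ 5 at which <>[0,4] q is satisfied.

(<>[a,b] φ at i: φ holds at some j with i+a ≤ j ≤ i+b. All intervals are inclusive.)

Evaluate at each i in [0,5]:
  i=0: ✓ (witness j=0)
  i=1: ✓ (witness j=5)
  i=2: ✓ (witness j=5)
  i=3: ✓ (witness j=5)
  i=4: ✓ (witness j=5)
  i=5: ✓ (witness j=5)
Positions where it holds: {0, 1, 2, 3, 4, 5} → 6.

6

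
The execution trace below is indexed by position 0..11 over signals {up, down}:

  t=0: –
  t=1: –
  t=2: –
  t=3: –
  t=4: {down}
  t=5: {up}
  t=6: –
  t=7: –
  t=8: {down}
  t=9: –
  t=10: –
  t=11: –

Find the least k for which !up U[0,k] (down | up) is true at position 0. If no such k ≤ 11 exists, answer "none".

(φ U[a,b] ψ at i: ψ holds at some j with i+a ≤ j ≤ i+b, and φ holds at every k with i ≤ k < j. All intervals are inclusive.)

4

Need earliest j ≥ 0 with (down | up), and !up at every k in [0,j-1].
  j=0: rhs fails.
  j=1: rhs fails.
  j=2: rhs fails.
  j=3: rhs fails.
  j=4: rhs holds; lhs holds on [0,3]. k = 4.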